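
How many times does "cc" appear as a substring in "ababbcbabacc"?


Searching for "cc" in "ababbcbabacc"
Scanning each position:
  Position 0: "ab" => no
  Position 1: "ba" => no
  Position 2: "ab" => no
  Position 3: "bb" => no
  Position 4: "bc" => no
  Position 5: "cb" => no
  Position 6: "ba" => no
  Position 7: "ab" => no
  Position 8: "ba" => no
  Position 9: "ac" => no
  Position 10: "cc" => MATCH
Total occurrences: 1

1


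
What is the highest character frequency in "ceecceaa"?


Input: ceecceaa
Character counts:
  'a': 2
  'c': 3
  'e': 3
Maximum frequency: 3

3


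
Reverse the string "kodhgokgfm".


Input: kodhgokgfm
Reading characters right to left:
  Position 9: 'm'
  Position 8: 'f'
  Position 7: 'g'
  Position 6: 'k'
  Position 5: 'o'
  Position 4: 'g'
  Position 3: 'h'
  Position 2: 'd'
  Position 1: 'o'
  Position 0: 'k'
Reversed: mfgkoghdok

mfgkoghdok


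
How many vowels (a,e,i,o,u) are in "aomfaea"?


Input: aomfaea
Checking each character:
  'a' at position 0: vowel (running total: 1)
  'o' at position 1: vowel (running total: 2)
  'm' at position 2: consonant
  'f' at position 3: consonant
  'a' at position 4: vowel (running total: 3)
  'e' at position 5: vowel (running total: 4)
  'a' at position 6: vowel (running total: 5)
Total vowels: 5

5


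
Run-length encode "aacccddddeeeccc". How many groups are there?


Input: aacccddddeeeccc
Scanning for consecutive runs:
  Group 1: 'a' x 2 (positions 0-1)
  Group 2: 'c' x 3 (positions 2-4)
  Group 3: 'd' x 4 (positions 5-8)
  Group 4: 'e' x 3 (positions 9-11)
  Group 5: 'c' x 3 (positions 12-14)
Total groups: 5

5


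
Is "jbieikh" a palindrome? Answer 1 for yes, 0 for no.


Input: jbieikh
Reversed: hkieibj
  Compare pos 0 ('j') with pos 6 ('h'): MISMATCH
  Compare pos 1 ('b') with pos 5 ('k'): MISMATCH
  Compare pos 2 ('i') with pos 4 ('i'): match
Result: not a palindrome

0


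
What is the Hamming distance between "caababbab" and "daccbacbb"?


Comparing "caababbab" and "daccbacbb" position by position:
  Position 0: 'c' vs 'd' => differ
  Position 1: 'a' vs 'a' => same
  Position 2: 'a' vs 'c' => differ
  Position 3: 'b' vs 'c' => differ
  Position 4: 'a' vs 'b' => differ
  Position 5: 'b' vs 'a' => differ
  Position 6: 'b' vs 'c' => differ
  Position 7: 'a' vs 'b' => differ
  Position 8: 'b' vs 'b' => same
Total differences (Hamming distance): 7

7


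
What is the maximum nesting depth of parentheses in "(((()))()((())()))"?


Input: "(((()))()((())()))"
Tracking depth:
  Position 0 '(': depth becomes 1
  Position 1 '(': depth becomes 2
  Position 2 '(': depth becomes 3
  Position 3 '(': depth becomes 4
  Position 4 ')': depth becomes 3
  Position 5 ')': depth becomes 2
  Position 6 ')': depth becomes 1
  Position 7 '(': depth becomes 2
  Position 8 ')': depth becomes 1
  Position 9 '(': depth becomes 2
  Position 10 '(': depth becomes 3
  Position 11 '(': depth becomes 4
  Position 12 ')': depth becomes 3
  Position 13 ')': depth becomes 2
  Position 14 '(': depth becomes 3
  Position 15 ')': depth becomes 2
  Position 16 ')': depth becomes 1
  Position 17 ')': depth becomes 0
Maximum depth reached: 4

4


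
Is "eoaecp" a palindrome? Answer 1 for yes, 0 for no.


Input: eoaecp
Reversed: pceaoe
  Compare pos 0 ('e') with pos 5 ('p'): MISMATCH
  Compare pos 1 ('o') with pos 4 ('c'): MISMATCH
  Compare pos 2 ('a') with pos 3 ('e'): MISMATCH
Result: not a palindrome

0


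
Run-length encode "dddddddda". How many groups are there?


Input: dddddddda
Scanning for consecutive runs:
  Group 1: 'd' x 8 (positions 0-7)
  Group 2: 'a' x 1 (positions 8-8)
Total groups: 2

2


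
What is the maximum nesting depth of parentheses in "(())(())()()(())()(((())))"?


Input: "(())(())()()(())()(((())))"
Tracking depth:
  Position 0 '(': depth becomes 1
  Position 1 '(': depth becomes 2
  Position 2 ')': depth becomes 1
  Position 3 ')': depth becomes 0
  Position 4 '(': depth becomes 1
  Position 5 '(': depth becomes 2
  Position 6 ')': depth becomes 1
  Position 7 ')': depth becomes 0
  Position 8 '(': depth becomes 1
  Position 9 ')': depth becomes 0
  Position 10 '(': depth becomes 1
  Position 11 ')': depth becomes 0
  Position 12 '(': depth becomes 1
  Position 13 '(': depth becomes 2
  Position 14 ')': depth becomes 1
  Position 15 ')': depth becomes 0
  Position 16 '(': depth becomes 1
  Position 17 ')': depth becomes 0
  Position 18 '(': depth becomes 1
  Position 19 '(': depth becomes 2
  Position 20 '(': depth becomes 3
  Position 21 '(': depth becomes 4
  Position 22 ')': depth becomes 3
  Position 23 ')': depth becomes 2
  Position 24 ')': depth becomes 1
  Position 25 ')': depth becomes 0
Maximum depth reached: 4

4


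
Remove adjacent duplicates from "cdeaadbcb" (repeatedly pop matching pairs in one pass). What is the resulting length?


Input: cdeaadbcb
Stack-based adjacent duplicate removal:
  Read 'c': push. Stack: c
  Read 'd': push. Stack: cd
  Read 'e': push. Stack: cde
  Read 'a': push. Stack: cdea
  Read 'a': matches stack top 'a' => pop. Stack: cde
  Read 'd': push. Stack: cded
  Read 'b': push. Stack: cdedb
  Read 'c': push. Stack: cdedbc
  Read 'b': push. Stack: cdedbcb
Final stack: "cdedbcb" (length 7)

7


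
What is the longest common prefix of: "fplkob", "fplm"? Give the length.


Words: fplkob, fplm
  Position 0: all 'f' => match
  Position 1: all 'p' => match
  Position 2: all 'l' => match
  Position 3: ('k', 'm') => mismatch, stop
LCP = "fpl" (length 3)

3


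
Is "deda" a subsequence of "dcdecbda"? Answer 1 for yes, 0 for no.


Check if "deda" is a subsequence of "dcdecbda"
Greedy scan:
  Position 0 ('d'): matches sub[0] = 'd'
  Position 1 ('c'): no match needed
  Position 2 ('d'): no match needed
  Position 3 ('e'): matches sub[1] = 'e'
  Position 4 ('c'): no match needed
  Position 5 ('b'): no match needed
  Position 6 ('d'): matches sub[2] = 'd'
  Position 7 ('a'): matches sub[3] = 'a'
All 4 characters matched => is a subsequence

1


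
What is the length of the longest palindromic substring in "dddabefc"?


Input: "dddabefc"
Checking substrings for palindromes:
  [0:3] "ddd" (len 3) => palindrome
  [0:2] "dd" (len 2) => palindrome
  [1:3] "dd" (len 2) => palindrome
Longest palindromic substring: "ddd" with length 3

3


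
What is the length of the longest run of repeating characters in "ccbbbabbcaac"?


Input: "ccbbbabbcaac"
Scanning for longest run:
  Position 1 ('c'): continues run of 'c', length=2
  Position 2 ('b'): new char, reset run to 1
  Position 3 ('b'): continues run of 'b', length=2
  Position 4 ('b'): continues run of 'b', length=3
  Position 5 ('a'): new char, reset run to 1
  Position 6 ('b'): new char, reset run to 1
  Position 7 ('b'): continues run of 'b', length=2
  Position 8 ('c'): new char, reset run to 1
  Position 9 ('a'): new char, reset run to 1
  Position 10 ('a'): continues run of 'a', length=2
  Position 11 ('c'): new char, reset run to 1
Longest run: 'b' with length 3

3


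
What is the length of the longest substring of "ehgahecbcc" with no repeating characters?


Input: "ehgahecbcc"
Sliding window (track last position of each char):
  Position 0 ('e'): window [0,0] length 1 -- new best
  Position 1 ('h'): window [0,1] length 2 -- new best
  Position 2 ('g'): window [0,2] length 3 -- new best
  Position 3 ('a'): window [0,3] length 4 -- new best
  Position 4 ('h'): repeat (last at 1), move window start to 2
  Position 4 ('h'): window [2,4] length 3
  Position 5 ('e'): window [2,5] length 4
  Position 6 ('c'): window [2,6] length 5 -- new best
  Position 7 ('b'): window [2,7] length 6 -- new best
  Position 8 ('c'): repeat (last at 6), move window start to 7
  Position 8 ('c'): window [7,8] length 2
  Position 9 ('c'): repeat (last at 8), move window start to 9
  Position 9 ('c'): window [9,9] length 1
Longest substring with no repeats: "gahecb" with length 6

6


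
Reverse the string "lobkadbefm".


Input: lobkadbefm
Reading characters right to left:
  Position 9: 'm'
  Position 8: 'f'
  Position 7: 'e'
  Position 6: 'b'
  Position 5: 'd'
  Position 4: 'a'
  Position 3: 'k'
  Position 2: 'b'
  Position 1: 'o'
  Position 0: 'l'
Reversed: mfebdakbol

mfebdakbol


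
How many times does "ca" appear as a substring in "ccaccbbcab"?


Searching for "ca" in "ccaccbbcab"
Scanning each position:
  Position 0: "cc" => no
  Position 1: "ca" => MATCH
  Position 2: "ac" => no
  Position 3: "cc" => no
  Position 4: "cb" => no
  Position 5: "bb" => no
  Position 6: "bc" => no
  Position 7: "ca" => MATCH
  Position 8: "ab" => no
Total occurrences: 2

2


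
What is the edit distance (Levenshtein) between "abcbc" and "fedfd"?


Computing edit distance: "abcbc" -> "fedfd"
DP table:
           f    e    d    f    d
      0    1    2    3    4    5
  a   1    1    2    3    4    5
  b   2    2    2    3    4    5
  c   3    3    3    3    4    5
  b   4    4    4    4    4    5
  c   5    5    5    5    5    5
Edit distance = dp[5][5] = 5

5


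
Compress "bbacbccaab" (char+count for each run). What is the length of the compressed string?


Input: bbacbccaab
Runs:
  'b' x 2 => "b2"
  'a' x 1 => "a1"
  'c' x 1 => "c1"
  'b' x 1 => "b1"
  'c' x 2 => "c2"
  'a' x 2 => "a2"
  'b' x 1 => "b1"
Compressed: "b2a1c1b1c2a2b1"
Compressed length: 14

14


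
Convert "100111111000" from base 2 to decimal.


Input: "100111111000" in base 2
Positional expansion:
  Digit '1' (value 1) x 2^11 = 2048
  Digit '0' (value 0) x 2^10 = 0
  Digit '0' (value 0) x 2^9 = 0
  Digit '1' (value 1) x 2^8 = 256
  Digit '1' (value 1) x 2^7 = 128
  Digit '1' (value 1) x 2^6 = 64
  Digit '1' (value 1) x 2^5 = 32
  Digit '1' (value 1) x 2^4 = 16
  Digit '1' (value 1) x 2^3 = 8
  Digit '0' (value 0) x 2^2 = 0
  Digit '0' (value 0) x 2^1 = 0
  Digit '0' (value 0) x 2^0 = 0
Sum = 2552

2552


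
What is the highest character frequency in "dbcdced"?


Input: dbcdced
Character counts:
  'b': 1
  'c': 2
  'd': 3
  'e': 1
Maximum frequency: 3

3


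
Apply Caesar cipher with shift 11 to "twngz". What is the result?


Caesar cipher: shift "twngz" by 11
  't' (pos 19) + 11 = pos 4 = 'e'
  'w' (pos 22) + 11 = pos 7 = 'h'
  'n' (pos 13) + 11 = pos 24 = 'y'
  'g' (pos 6) + 11 = pos 17 = 'r'
  'z' (pos 25) + 11 = pos 10 = 'k'
Result: ehyrk

ehyrk


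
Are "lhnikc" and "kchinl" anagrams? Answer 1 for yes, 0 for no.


Strings: "lhnikc", "kchinl"
Sorted first:  chikln
Sorted second: chikln
Sorted forms match => anagrams

1


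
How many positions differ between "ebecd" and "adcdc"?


Comparing "ebecd" and "adcdc" position by position:
  Position 0: 'e' vs 'a' => DIFFER
  Position 1: 'b' vs 'd' => DIFFER
  Position 2: 'e' vs 'c' => DIFFER
  Position 3: 'c' vs 'd' => DIFFER
  Position 4: 'd' vs 'c' => DIFFER
Positions that differ: 5

5


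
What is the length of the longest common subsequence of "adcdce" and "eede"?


LCS of "adcdce" and "eede"
DP table:
           e    e    d    e
      0    0    0    0    0
  a   0    0    0    0    0
  d   0    0    0    1    1
  c   0    0    0    1    1
  d   0    0    0    1    1
  c   0    0    0    1    1
  e   0    1    1    1    2
LCS length = dp[6][4] = 2

2


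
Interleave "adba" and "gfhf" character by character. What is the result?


Interleaving "adba" and "gfhf":
  Position 0: 'a' from first, 'g' from second => "ag"
  Position 1: 'd' from first, 'f' from second => "df"
  Position 2: 'b' from first, 'h' from second => "bh"
  Position 3: 'a' from first, 'f' from second => "af"
Result: agdfbhaf

agdfbhaf


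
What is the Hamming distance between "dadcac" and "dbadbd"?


Comparing "dadcac" and "dbadbd" position by position:
  Position 0: 'd' vs 'd' => same
  Position 1: 'a' vs 'b' => differ
  Position 2: 'd' vs 'a' => differ
  Position 3: 'c' vs 'd' => differ
  Position 4: 'a' vs 'b' => differ
  Position 5: 'c' vs 'd' => differ
Total differences (Hamming distance): 5

5


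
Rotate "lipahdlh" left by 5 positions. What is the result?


Input: "lipahdlh", rotate left by 5
First 5 characters: "lipah"
Remaining characters: "dlh"
Concatenate remaining + first: "dlh" + "lipah" = "dlhlipah"

dlhlipah


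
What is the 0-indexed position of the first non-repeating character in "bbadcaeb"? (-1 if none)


Input: bbadcaeb
Character frequencies:
  'a': 2
  'b': 3
  'c': 1
  'd': 1
  'e': 1
Scanning left to right for freq == 1:
  Position 0 ('b'): freq=3, skip
  Position 1 ('b'): freq=3, skip
  Position 2 ('a'): freq=2, skip
  Position 3 ('d'): unique! => answer = 3

3


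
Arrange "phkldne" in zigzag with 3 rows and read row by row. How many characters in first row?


Zigzag "phkldne" into 3 rows:
Placing characters:
  'p' => row 0
  'h' => row 1
  'k' => row 2
  'l' => row 1
  'd' => row 0
  'n' => row 1
  'e' => row 2
Rows:
  Row 0: "pd"
  Row 1: "hln"
  Row 2: "ke"
First row length: 2

2


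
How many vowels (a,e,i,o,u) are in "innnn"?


Input: innnn
Checking each character:
  'i' at position 0: vowel (running total: 1)
  'n' at position 1: consonant
  'n' at position 2: consonant
  'n' at position 3: consonant
  'n' at position 4: consonant
Total vowels: 1

1


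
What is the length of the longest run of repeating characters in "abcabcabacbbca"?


Input: "abcabcabacbbca"
Scanning for longest run:
  Position 1 ('b'): new char, reset run to 1
  Position 2 ('c'): new char, reset run to 1
  Position 3 ('a'): new char, reset run to 1
  Position 4 ('b'): new char, reset run to 1
  Position 5 ('c'): new char, reset run to 1
  Position 6 ('a'): new char, reset run to 1
  Position 7 ('b'): new char, reset run to 1
  Position 8 ('a'): new char, reset run to 1
  Position 9 ('c'): new char, reset run to 1
  Position 10 ('b'): new char, reset run to 1
  Position 11 ('b'): continues run of 'b', length=2
  Position 12 ('c'): new char, reset run to 1
  Position 13 ('a'): new char, reset run to 1
Longest run: 'b' with length 2

2


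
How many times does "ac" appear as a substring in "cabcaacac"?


Searching for "ac" in "cabcaacac"
Scanning each position:
  Position 0: "ca" => no
  Position 1: "ab" => no
  Position 2: "bc" => no
  Position 3: "ca" => no
  Position 4: "aa" => no
  Position 5: "ac" => MATCH
  Position 6: "ca" => no
  Position 7: "ac" => MATCH
Total occurrences: 2

2


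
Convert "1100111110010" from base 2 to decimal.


Input: "1100111110010" in base 2
Positional expansion:
  Digit '1' (value 1) x 2^12 = 4096
  Digit '1' (value 1) x 2^11 = 2048
  Digit '0' (value 0) x 2^10 = 0
  Digit '0' (value 0) x 2^9 = 0
  Digit '1' (value 1) x 2^8 = 256
  Digit '1' (value 1) x 2^7 = 128
  Digit '1' (value 1) x 2^6 = 64
  Digit '1' (value 1) x 2^5 = 32
  Digit '1' (value 1) x 2^4 = 16
  Digit '0' (value 0) x 2^3 = 0
  Digit '0' (value 0) x 2^2 = 0
  Digit '1' (value 1) x 2^1 = 2
  Digit '0' (value 0) x 2^0 = 0
Sum = 6642

6642


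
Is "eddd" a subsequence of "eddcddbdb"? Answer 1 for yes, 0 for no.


Check if "eddd" is a subsequence of "eddcddbdb"
Greedy scan:
  Position 0 ('e'): matches sub[0] = 'e'
  Position 1 ('d'): matches sub[1] = 'd'
  Position 2 ('d'): matches sub[2] = 'd'
  Position 3 ('c'): no match needed
  Position 4 ('d'): matches sub[3] = 'd'
  Position 5 ('d'): no match needed
  Position 6 ('b'): no match needed
  Position 7 ('d'): no match needed
  Position 8 ('b'): no match needed
All 4 characters matched => is a subsequence

1


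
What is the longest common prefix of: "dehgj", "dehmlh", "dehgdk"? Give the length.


Words: dehgj, dehmlh, dehgdk
  Position 0: all 'd' => match
  Position 1: all 'e' => match
  Position 2: all 'h' => match
  Position 3: ('g', 'm', 'g') => mismatch, stop
LCP = "deh" (length 3)

3


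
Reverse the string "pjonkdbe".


Input: pjonkdbe
Reading characters right to left:
  Position 7: 'e'
  Position 6: 'b'
  Position 5: 'd'
  Position 4: 'k'
  Position 3: 'n'
  Position 2: 'o'
  Position 1: 'j'
  Position 0: 'p'
Reversed: ebdknojp

ebdknojp


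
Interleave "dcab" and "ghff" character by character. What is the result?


Interleaving "dcab" and "ghff":
  Position 0: 'd' from first, 'g' from second => "dg"
  Position 1: 'c' from first, 'h' from second => "ch"
  Position 2: 'a' from first, 'f' from second => "af"
  Position 3: 'b' from first, 'f' from second => "bf"
Result: dgchafbf

dgchafbf


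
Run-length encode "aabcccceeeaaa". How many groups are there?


Input: aabcccceeeaaa
Scanning for consecutive runs:
  Group 1: 'a' x 2 (positions 0-1)
  Group 2: 'b' x 1 (positions 2-2)
  Group 3: 'c' x 4 (positions 3-6)
  Group 4: 'e' x 3 (positions 7-9)
  Group 5: 'a' x 3 (positions 10-12)
Total groups: 5

5


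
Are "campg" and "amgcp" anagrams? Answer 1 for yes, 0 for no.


Strings: "campg", "amgcp"
Sorted first:  acgmp
Sorted second: acgmp
Sorted forms match => anagrams

1


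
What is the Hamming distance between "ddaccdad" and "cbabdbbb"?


Comparing "ddaccdad" and "cbabdbbb" position by position:
  Position 0: 'd' vs 'c' => differ
  Position 1: 'd' vs 'b' => differ
  Position 2: 'a' vs 'a' => same
  Position 3: 'c' vs 'b' => differ
  Position 4: 'c' vs 'd' => differ
  Position 5: 'd' vs 'b' => differ
  Position 6: 'a' vs 'b' => differ
  Position 7: 'd' vs 'b' => differ
Total differences (Hamming distance): 7

7


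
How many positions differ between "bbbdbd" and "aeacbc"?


Comparing "bbbdbd" and "aeacbc" position by position:
  Position 0: 'b' vs 'a' => DIFFER
  Position 1: 'b' vs 'e' => DIFFER
  Position 2: 'b' vs 'a' => DIFFER
  Position 3: 'd' vs 'c' => DIFFER
  Position 4: 'b' vs 'b' => same
  Position 5: 'd' vs 'c' => DIFFER
Positions that differ: 5

5


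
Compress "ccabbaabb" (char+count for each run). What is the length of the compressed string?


Input: ccabbaabb
Runs:
  'c' x 2 => "c2"
  'a' x 1 => "a1"
  'b' x 2 => "b2"
  'a' x 2 => "a2"
  'b' x 2 => "b2"
Compressed: "c2a1b2a2b2"
Compressed length: 10

10


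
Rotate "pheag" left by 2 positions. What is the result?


Input: "pheag", rotate left by 2
First 2 characters: "ph"
Remaining characters: "eag"
Concatenate remaining + first: "eag" + "ph" = "eagph"

eagph


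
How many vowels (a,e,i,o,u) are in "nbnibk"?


Input: nbnibk
Checking each character:
  'n' at position 0: consonant
  'b' at position 1: consonant
  'n' at position 2: consonant
  'i' at position 3: vowel (running total: 1)
  'b' at position 4: consonant
  'k' at position 5: consonant
Total vowels: 1

1


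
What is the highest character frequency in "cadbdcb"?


Input: cadbdcb
Character counts:
  'a': 1
  'b': 2
  'c': 2
  'd': 2
Maximum frequency: 2

2


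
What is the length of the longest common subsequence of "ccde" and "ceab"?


LCS of "ccde" and "ceab"
DP table:
           c    e    a    b
      0    0    0    0    0
  c   0    1    1    1    1
  c   0    1    1    1    1
  d   0    1    1    1    1
  e   0    1    2    2    2
LCS length = dp[4][4] = 2

2


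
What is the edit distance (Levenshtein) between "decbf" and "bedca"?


Computing edit distance: "decbf" -> "bedca"
DP table:
           b    e    d    c    a
      0    1    2    3    4    5
  d   1    1    2    2    3    4
  e   2    2    1    2    3    4
  c   3    3    2    2    2    3
  b   4    3    3    3    3    3
  f   5    4    4    4    4    4
Edit distance = dp[5][5] = 4

4


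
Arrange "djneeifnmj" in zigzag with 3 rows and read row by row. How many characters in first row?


Zigzag "djneeifnmj" into 3 rows:
Placing characters:
  'd' => row 0
  'j' => row 1
  'n' => row 2
  'e' => row 1
  'e' => row 0
  'i' => row 1
  'f' => row 2
  'n' => row 1
  'm' => row 0
  'j' => row 1
Rows:
  Row 0: "dem"
  Row 1: "jeinj"
  Row 2: "nf"
First row length: 3

3


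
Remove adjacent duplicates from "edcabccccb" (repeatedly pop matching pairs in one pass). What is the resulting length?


Input: edcabccccb
Stack-based adjacent duplicate removal:
  Read 'e': push. Stack: e
  Read 'd': push. Stack: ed
  Read 'c': push. Stack: edc
  Read 'a': push. Stack: edca
  Read 'b': push. Stack: edcab
  Read 'c': push. Stack: edcabc
  Read 'c': matches stack top 'c' => pop. Stack: edcab
  Read 'c': push. Stack: edcabc
  Read 'c': matches stack top 'c' => pop. Stack: edcab
  Read 'b': matches stack top 'b' => pop. Stack: edca
Final stack: "edca" (length 4)

4


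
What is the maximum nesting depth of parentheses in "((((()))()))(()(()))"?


Input: "((((()))()))(()(()))"
Tracking depth:
  Position 0 '(': depth becomes 1
  Position 1 '(': depth becomes 2
  Position 2 '(': depth becomes 3
  Position 3 '(': depth becomes 4
  Position 4 '(': depth becomes 5
  Position 5 ')': depth becomes 4
  Position 6 ')': depth becomes 3
  Position 7 ')': depth becomes 2
  Position 8 '(': depth becomes 3
  Position 9 ')': depth becomes 2
  Position 10 ')': depth becomes 1
  Position 11 ')': depth becomes 0
  Position 12 '(': depth becomes 1
  Position 13 '(': depth becomes 2
  Position 14 ')': depth becomes 1
  Position 15 '(': depth becomes 2
  Position 16 '(': depth becomes 3
  Position 17 ')': depth becomes 2
  Position 18 ')': depth becomes 1
  Position 19 ')': depth becomes 0
Maximum depth reached: 5

5


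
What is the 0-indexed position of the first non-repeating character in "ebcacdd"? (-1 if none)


Input: ebcacdd
Character frequencies:
  'a': 1
  'b': 1
  'c': 2
  'd': 2
  'e': 1
Scanning left to right for freq == 1:
  Position 0 ('e'): unique! => answer = 0

0


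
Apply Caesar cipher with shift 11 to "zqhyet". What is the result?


Caesar cipher: shift "zqhyet" by 11
  'z' (pos 25) + 11 = pos 10 = 'k'
  'q' (pos 16) + 11 = pos 1 = 'b'
  'h' (pos 7) + 11 = pos 18 = 's'
  'y' (pos 24) + 11 = pos 9 = 'j'
  'e' (pos 4) + 11 = pos 15 = 'p'
  't' (pos 19) + 11 = pos 4 = 'e'
Result: kbsjpe

kbsjpe


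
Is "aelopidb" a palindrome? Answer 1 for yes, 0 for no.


Input: aelopidb
Reversed: bdipolea
  Compare pos 0 ('a') with pos 7 ('b'): MISMATCH
  Compare pos 1 ('e') with pos 6 ('d'): MISMATCH
  Compare pos 2 ('l') with pos 5 ('i'): MISMATCH
  Compare pos 3 ('o') with pos 4 ('p'): MISMATCH
Result: not a palindrome

0


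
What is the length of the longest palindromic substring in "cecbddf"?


Input: "cecbddf"
Checking substrings for palindromes:
  [0:3] "cec" (len 3) => palindrome
  [4:6] "dd" (len 2) => palindrome
Longest palindromic substring: "cec" with length 3

3


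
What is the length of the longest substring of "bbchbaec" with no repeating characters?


Input: "bbchbaec"
Sliding window (track last position of each char):
  Position 0 ('b'): window [0,0] length 1 -- new best
  Position 1 ('b'): repeat (last at 0), move window start to 1
  Position 1 ('b'): window [1,1] length 1
  Position 2 ('c'): window [1,2] length 2 -- new best
  Position 3 ('h'): window [1,3] length 3 -- new best
  Position 4 ('b'): repeat (last at 1), move window start to 2
  Position 4 ('b'): window [2,4] length 3
  Position 5 ('a'): window [2,5] length 4 -- new best
  Position 6 ('e'): window [2,6] length 5 -- new best
  Position 7 ('c'): repeat (last at 2), move window start to 3
  Position 7 ('c'): window [3,7] length 5
Longest substring with no repeats: "chbae" with length 5

5


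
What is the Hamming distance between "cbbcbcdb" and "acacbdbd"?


Comparing "cbbcbcdb" and "acacbdbd" position by position:
  Position 0: 'c' vs 'a' => differ
  Position 1: 'b' vs 'c' => differ
  Position 2: 'b' vs 'a' => differ
  Position 3: 'c' vs 'c' => same
  Position 4: 'b' vs 'b' => same
  Position 5: 'c' vs 'd' => differ
  Position 6: 'd' vs 'b' => differ
  Position 7: 'b' vs 'd' => differ
Total differences (Hamming distance): 6

6


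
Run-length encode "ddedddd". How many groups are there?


Input: ddedddd
Scanning for consecutive runs:
  Group 1: 'd' x 2 (positions 0-1)
  Group 2: 'e' x 1 (positions 2-2)
  Group 3: 'd' x 4 (positions 3-6)
Total groups: 3

3


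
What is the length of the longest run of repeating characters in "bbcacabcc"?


Input: "bbcacabcc"
Scanning for longest run:
  Position 1 ('b'): continues run of 'b', length=2
  Position 2 ('c'): new char, reset run to 1
  Position 3 ('a'): new char, reset run to 1
  Position 4 ('c'): new char, reset run to 1
  Position 5 ('a'): new char, reset run to 1
  Position 6 ('b'): new char, reset run to 1
  Position 7 ('c'): new char, reset run to 1
  Position 8 ('c'): continues run of 'c', length=2
Longest run: 'b' with length 2

2


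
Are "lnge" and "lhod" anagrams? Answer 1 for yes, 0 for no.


Strings: "lnge", "lhod"
Sorted first:  egln
Sorted second: dhlo
Differ at position 0: 'e' vs 'd' => not anagrams

0


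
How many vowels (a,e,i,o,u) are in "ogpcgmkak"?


Input: ogpcgmkak
Checking each character:
  'o' at position 0: vowel (running total: 1)
  'g' at position 1: consonant
  'p' at position 2: consonant
  'c' at position 3: consonant
  'g' at position 4: consonant
  'm' at position 5: consonant
  'k' at position 6: consonant
  'a' at position 7: vowel (running total: 2)
  'k' at position 8: consonant
Total vowels: 2

2


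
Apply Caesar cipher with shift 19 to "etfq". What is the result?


Caesar cipher: shift "etfq" by 19
  'e' (pos 4) + 19 = pos 23 = 'x'
  't' (pos 19) + 19 = pos 12 = 'm'
  'f' (pos 5) + 19 = pos 24 = 'y'
  'q' (pos 16) + 19 = pos 9 = 'j'
Result: xmyj

xmyj


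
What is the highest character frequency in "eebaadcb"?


Input: eebaadcb
Character counts:
  'a': 2
  'b': 2
  'c': 1
  'd': 1
  'e': 2
Maximum frequency: 2

2


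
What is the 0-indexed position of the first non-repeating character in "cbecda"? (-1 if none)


Input: cbecda
Character frequencies:
  'a': 1
  'b': 1
  'c': 2
  'd': 1
  'e': 1
Scanning left to right for freq == 1:
  Position 0 ('c'): freq=2, skip
  Position 1 ('b'): unique! => answer = 1

1


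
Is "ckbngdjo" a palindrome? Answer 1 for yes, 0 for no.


Input: ckbngdjo
Reversed: ojdgnbkc
  Compare pos 0 ('c') with pos 7 ('o'): MISMATCH
  Compare pos 1 ('k') with pos 6 ('j'): MISMATCH
  Compare pos 2 ('b') with pos 5 ('d'): MISMATCH
  Compare pos 3 ('n') with pos 4 ('g'): MISMATCH
Result: not a palindrome

0


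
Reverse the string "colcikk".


Input: colcikk
Reading characters right to left:
  Position 6: 'k'
  Position 5: 'k'
  Position 4: 'i'
  Position 3: 'c'
  Position 2: 'l'
  Position 1: 'o'
  Position 0: 'c'
Reversed: kkicloc

kkicloc


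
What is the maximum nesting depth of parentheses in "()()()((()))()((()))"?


Input: "()()()((()))()((()))"
Tracking depth:
  Position 0 '(': depth becomes 1
  Position 1 ')': depth becomes 0
  Position 2 '(': depth becomes 1
  Position 3 ')': depth becomes 0
  Position 4 '(': depth becomes 1
  Position 5 ')': depth becomes 0
  Position 6 '(': depth becomes 1
  Position 7 '(': depth becomes 2
  Position 8 '(': depth becomes 3
  Position 9 ')': depth becomes 2
  Position 10 ')': depth becomes 1
  Position 11 ')': depth becomes 0
  Position 12 '(': depth becomes 1
  Position 13 ')': depth becomes 0
  Position 14 '(': depth becomes 1
  Position 15 '(': depth becomes 2
  Position 16 '(': depth becomes 3
  Position 17 ')': depth becomes 2
  Position 18 ')': depth becomes 1
  Position 19 ')': depth becomes 0
Maximum depth reached: 3

3


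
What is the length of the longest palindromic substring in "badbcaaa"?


Input: "badbcaaa"
Checking substrings for palindromes:
  [5:8] "aaa" (len 3) => palindrome
  [5:7] "aa" (len 2) => palindrome
  [6:8] "aa" (len 2) => palindrome
Longest palindromic substring: "aaa" with length 3

3


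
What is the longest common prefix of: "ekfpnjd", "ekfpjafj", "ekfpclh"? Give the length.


Words: ekfpnjd, ekfpjafj, ekfpclh
  Position 0: all 'e' => match
  Position 1: all 'k' => match
  Position 2: all 'f' => match
  Position 3: all 'p' => match
  Position 4: ('n', 'j', 'c') => mismatch, stop
LCP = "ekfp" (length 4)

4


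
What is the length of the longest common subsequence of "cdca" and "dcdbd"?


LCS of "cdca" and "dcdbd"
DP table:
           d    c    d    b    d
      0    0    0    0    0    0
  c   0    0    1    1    1    1
  d   0    1    1    2    2    2
  c   0    1    2    2    2    2
  a   0    1    2    2    2    2
LCS length = dp[4][5] = 2

2


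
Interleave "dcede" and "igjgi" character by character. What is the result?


Interleaving "dcede" and "igjgi":
  Position 0: 'd' from first, 'i' from second => "di"
  Position 1: 'c' from first, 'g' from second => "cg"
  Position 2: 'e' from first, 'j' from second => "ej"
  Position 3: 'd' from first, 'g' from second => "dg"
  Position 4: 'e' from first, 'i' from second => "ei"
Result: dicgejdgei

dicgejdgei


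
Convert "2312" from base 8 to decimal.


Input: "2312" in base 8
Positional expansion:
  Digit '2' (value 2) x 8^3 = 1024
  Digit '3' (value 3) x 8^2 = 192
  Digit '1' (value 1) x 8^1 = 8
  Digit '2' (value 2) x 8^0 = 2
Sum = 1226

1226


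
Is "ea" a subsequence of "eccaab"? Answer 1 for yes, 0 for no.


Check if "ea" is a subsequence of "eccaab"
Greedy scan:
  Position 0 ('e'): matches sub[0] = 'e'
  Position 1 ('c'): no match needed
  Position 2 ('c'): no match needed
  Position 3 ('a'): matches sub[1] = 'a'
  Position 4 ('a'): no match needed
  Position 5 ('b'): no match needed
All 2 characters matched => is a subsequence

1


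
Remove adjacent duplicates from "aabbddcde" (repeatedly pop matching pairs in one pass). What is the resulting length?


Input: aabbddcde
Stack-based adjacent duplicate removal:
  Read 'a': push. Stack: a
  Read 'a': matches stack top 'a' => pop. Stack: (empty)
  Read 'b': push. Stack: b
  Read 'b': matches stack top 'b' => pop. Stack: (empty)
  Read 'd': push. Stack: d
  Read 'd': matches stack top 'd' => pop. Stack: (empty)
  Read 'c': push. Stack: c
  Read 'd': push. Stack: cd
  Read 'e': push. Stack: cde
Final stack: "cde" (length 3)

3


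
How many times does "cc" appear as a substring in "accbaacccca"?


Searching for "cc" in "accbaacccca"
Scanning each position:
  Position 0: "ac" => no
  Position 1: "cc" => MATCH
  Position 2: "cb" => no
  Position 3: "ba" => no
  Position 4: "aa" => no
  Position 5: "ac" => no
  Position 6: "cc" => MATCH
  Position 7: "cc" => MATCH
  Position 8: "cc" => MATCH
  Position 9: "ca" => no
Total occurrences: 4

4


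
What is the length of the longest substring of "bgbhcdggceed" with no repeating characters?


Input: "bgbhcdggceed"
Sliding window (track last position of each char):
  Position 0 ('b'): window [0,0] length 1 -- new best
  Position 1 ('g'): window [0,1] length 2 -- new best
  Position 2 ('b'): repeat (last at 0), move window start to 1
  Position 2 ('b'): window [1,2] length 2
  Position 3 ('h'): window [1,3] length 3 -- new best
  Position 4 ('c'): window [1,4] length 4 -- new best
  Position 5 ('d'): window [1,5] length 5 -- new best
  Position 6 ('g'): repeat (last at 1), move window start to 2
  Position 6 ('g'): window [2,6] length 5
  Position 7 ('g'): repeat (last at 6), move window start to 7
  Position 7 ('g'): window [7,7] length 1
  Position 8 ('c'): window [7,8] length 2
  Position 9 ('e'): window [7,9] length 3
  Position 10 ('e'): repeat (last at 9), move window start to 10
  Position 10 ('e'): window [10,10] length 1
  Position 11 ('d'): window [10,11] length 2
Longest substring with no repeats: "gbhcd" with length 5

5


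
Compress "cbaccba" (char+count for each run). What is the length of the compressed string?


Input: cbaccba
Runs:
  'c' x 1 => "c1"
  'b' x 1 => "b1"
  'a' x 1 => "a1"
  'c' x 2 => "c2"
  'b' x 1 => "b1"
  'a' x 1 => "a1"
Compressed: "c1b1a1c2b1a1"
Compressed length: 12

12


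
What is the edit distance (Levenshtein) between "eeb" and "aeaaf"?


Computing edit distance: "eeb" -> "aeaaf"
DP table:
           a    e    a    a    f
      0    1    2    3    4    5
  e   1    1    1    2    3    4
  e   2    2    1    2    3    4
  b   3    3    2    2    3    4
Edit distance = dp[3][5] = 4

4


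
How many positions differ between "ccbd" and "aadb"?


Comparing "ccbd" and "aadb" position by position:
  Position 0: 'c' vs 'a' => DIFFER
  Position 1: 'c' vs 'a' => DIFFER
  Position 2: 'b' vs 'd' => DIFFER
  Position 3: 'd' vs 'b' => DIFFER
Positions that differ: 4

4


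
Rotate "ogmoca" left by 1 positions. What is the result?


Input: "ogmoca", rotate left by 1
First 1 characters: "o"
Remaining characters: "gmoca"
Concatenate remaining + first: "gmoca" + "o" = "gmocao"

gmocao


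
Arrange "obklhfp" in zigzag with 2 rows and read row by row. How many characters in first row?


Zigzag "obklhfp" into 2 rows:
Placing characters:
  'o' => row 0
  'b' => row 1
  'k' => row 0
  'l' => row 1
  'h' => row 0
  'f' => row 1
  'p' => row 0
Rows:
  Row 0: "okhp"
  Row 1: "blf"
First row length: 4

4


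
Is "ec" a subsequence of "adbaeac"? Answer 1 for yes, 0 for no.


Check if "ec" is a subsequence of "adbaeac"
Greedy scan:
  Position 0 ('a'): no match needed
  Position 1 ('d'): no match needed
  Position 2 ('b'): no match needed
  Position 3 ('a'): no match needed
  Position 4 ('e'): matches sub[0] = 'e'
  Position 5 ('a'): no match needed
  Position 6 ('c'): matches sub[1] = 'c'
All 2 characters matched => is a subsequence

1


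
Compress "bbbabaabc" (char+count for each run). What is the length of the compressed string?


Input: bbbabaabc
Runs:
  'b' x 3 => "b3"
  'a' x 1 => "a1"
  'b' x 1 => "b1"
  'a' x 2 => "a2"
  'b' x 1 => "b1"
  'c' x 1 => "c1"
Compressed: "b3a1b1a2b1c1"
Compressed length: 12

12


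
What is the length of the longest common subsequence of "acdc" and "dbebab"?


LCS of "acdc" and "dbebab"
DP table:
           d    b    e    b    a    b
      0    0    0    0    0    0    0
  a   0    0    0    0    0    1    1
  c   0    0    0    0    0    1    1
  d   0    1    1    1    1    1    1
  c   0    1    1    1    1    1    1
LCS length = dp[4][6] = 1

1


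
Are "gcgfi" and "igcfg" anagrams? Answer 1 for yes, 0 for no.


Strings: "gcgfi", "igcfg"
Sorted first:  cfggi
Sorted second: cfggi
Sorted forms match => anagrams

1


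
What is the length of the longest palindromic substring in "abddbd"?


Input: "abddbd"
Checking substrings for palindromes:
  [1:5] "bddb" (len 4) => palindrome
  [3:6] "dbd" (len 3) => palindrome
  [2:4] "dd" (len 2) => palindrome
Longest palindromic substring: "bddb" with length 4

4


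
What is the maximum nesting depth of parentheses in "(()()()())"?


Input: "(()()()())"
Tracking depth:
  Position 0 '(': depth becomes 1
  Position 1 '(': depth becomes 2
  Position 2 ')': depth becomes 1
  Position 3 '(': depth becomes 2
  Position 4 ')': depth becomes 1
  Position 5 '(': depth becomes 2
  Position 6 ')': depth becomes 1
  Position 7 '(': depth becomes 2
  Position 8 ')': depth becomes 1
  Position 9 ')': depth becomes 0
Maximum depth reached: 2

2


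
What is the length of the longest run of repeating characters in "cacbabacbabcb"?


Input: "cacbabacbabcb"
Scanning for longest run:
  Position 1 ('a'): new char, reset run to 1
  Position 2 ('c'): new char, reset run to 1
  Position 3 ('b'): new char, reset run to 1
  Position 4 ('a'): new char, reset run to 1
  Position 5 ('b'): new char, reset run to 1
  Position 6 ('a'): new char, reset run to 1
  Position 7 ('c'): new char, reset run to 1
  Position 8 ('b'): new char, reset run to 1
  Position 9 ('a'): new char, reset run to 1
  Position 10 ('b'): new char, reset run to 1
  Position 11 ('c'): new char, reset run to 1
  Position 12 ('b'): new char, reset run to 1
Longest run: 'c' with length 1

1


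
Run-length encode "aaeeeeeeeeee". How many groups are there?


Input: aaeeeeeeeeee
Scanning for consecutive runs:
  Group 1: 'a' x 2 (positions 0-1)
  Group 2: 'e' x 10 (positions 2-11)
Total groups: 2

2


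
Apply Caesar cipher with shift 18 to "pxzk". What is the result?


Caesar cipher: shift "pxzk" by 18
  'p' (pos 15) + 18 = pos 7 = 'h'
  'x' (pos 23) + 18 = pos 15 = 'p'
  'z' (pos 25) + 18 = pos 17 = 'r'
  'k' (pos 10) + 18 = pos 2 = 'c'
Result: hprc

hprc


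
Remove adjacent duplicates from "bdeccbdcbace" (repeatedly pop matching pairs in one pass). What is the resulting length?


Input: bdeccbdcbace
Stack-based adjacent duplicate removal:
  Read 'b': push. Stack: b
  Read 'd': push. Stack: bd
  Read 'e': push. Stack: bde
  Read 'c': push. Stack: bdec
  Read 'c': matches stack top 'c' => pop. Stack: bde
  Read 'b': push. Stack: bdeb
  Read 'd': push. Stack: bdebd
  Read 'c': push. Stack: bdebdc
  Read 'b': push. Stack: bdebdcb
  Read 'a': push. Stack: bdebdcba
  Read 'c': push. Stack: bdebdcbac
  Read 'e': push. Stack: bdebdcbace
Final stack: "bdebdcbace" (length 10)

10


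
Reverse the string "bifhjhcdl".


Input: bifhjhcdl
Reading characters right to left:
  Position 8: 'l'
  Position 7: 'd'
  Position 6: 'c'
  Position 5: 'h'
  Position 4: 'j'
  Position 3: 'h'
  Position 2: 'f'
  Position 1: 'i'
  Position 0: 'b'
Reversed: ldchjhfib

ldchjhfib


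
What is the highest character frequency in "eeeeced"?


Input: eeeeced
Character counts:
  'c': 1
  'd': 1
  'e': 5
Maximum frequency: 5

5


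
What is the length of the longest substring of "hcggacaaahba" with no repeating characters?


Input: "hcggacaaahba"
Sliding window (track last position of each char):
  Position 0 ('h'): window [0,0] length 1 -- new best
  Position 1 ('c'): window [0,1] length 2 -- new best
  Position 2 ('g'): window [0,2] length 3 -- new best
  Position 3 ('g'): repeat (last at 2), move window start to 3
  Position 3 ('g'): window [3,3] length 1
  Position 4 ('a'): window [3,4] length 2
  Position 5 ('c'): window [3,5] length 3
  Position 6 ('a'): repeat (last at 4), move window start to 5
  Position 6 ('a'): window [5,6] length 2
  Position 7 ('a'): repeat (last at 6), move window start to 7
  Position 7 ('a'): window [7,7] length 1
  Position 8 ('a'): repeat (last at 7), move window start to 8
  Position 8 ('a'): window [8,8] length 1
  Position 9 ('h'): window [8,9] length 2
  Position 10 ('b'): window [8,10] length 3
  Position 11 ('a'): repeat (last at 8), move window start to 9
  Position 11 ('a'): window [9,11] length 3
Longest substring with no repeats: "hcg" with length 3

3


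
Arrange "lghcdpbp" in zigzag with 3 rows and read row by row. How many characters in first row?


Zigzag "lghcdpbp" into 3 rows:
Placing characters:
  'l' => row 0
  'g' => row 1
  'h' => row 2
  'c' => row 1
  'd' => row 0
  'p' => row 1
  'b' => row 2
  'p' => row 1
Rows:
  Row 0: "ld"
  Row 1: "gcpp"
  Row 2: "hb"
First row length: 2

2


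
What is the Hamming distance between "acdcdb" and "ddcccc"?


Comparing "acdcdb" and "ddcccc" position by position:
  Position 0: 'a' vs 'd' => differ
  Position 1: 'c' vs 'd' => differ
  Position 2: 'd' vs 'c' => differ
  Position 3: 'c' vs 'c' => same
  Position 4: 'd' vs 'c' => differ
  Position 5: 'b' vs 'c' => differ
Total differences (Hamming distance): 5

5


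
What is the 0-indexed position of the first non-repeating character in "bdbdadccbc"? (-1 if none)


Input: bdbdadccbc
Character frequencies:
  'a': 1
  'b': 3
  'c': 3
  'd': 3
Scanning left to right for freq == 1:
  Position 0 ('b'): freq=3, skip
  Position 1 ('d'): freq=3, skip
  Position 2 ('b'): freq=3, skip
  Position 3 ('d'): freq=3, skip
  Position 4 ('a'): unique! => answer = 4

4


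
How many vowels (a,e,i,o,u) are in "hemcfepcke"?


Input: hemcfepcke
Checking each character:
  'h' at position 0: consonant
  'e' at position 1: vowel (running total: 1)
  'm' at position 2: consonant
  'c' at position 3: consonant
  'f' at position 4: consonant
  'e' at position 5: vowel (running total: 2)
  'p' at position 6: consonant
  'c' at position 7: consonant
  'k' at position 8: consonant
  'e' at position 9: vowel (running total: 3)
Total vowels: 3

3


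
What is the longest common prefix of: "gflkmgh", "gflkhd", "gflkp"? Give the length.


Words: gflkmgh, gflkhd, gflkp
  Position 0: all 'g' => match
  Position 1: all 'f' => match
  Position 2: all 'l' => match
  Position 3: all 'k' => match
  Position 4: ('m', 'h', 'p') => mismatch, stop
LCP = "gflk" (length 4)

4


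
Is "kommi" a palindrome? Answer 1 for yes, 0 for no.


Input: kommi
Reversed: immok
  Compare pos 0 ('k') with pos 4 ('i'): MISMATCH
  Compare pos 1 ('o') with pos 3 ('m'): MISMATCH
Result: not a palindrome

0
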